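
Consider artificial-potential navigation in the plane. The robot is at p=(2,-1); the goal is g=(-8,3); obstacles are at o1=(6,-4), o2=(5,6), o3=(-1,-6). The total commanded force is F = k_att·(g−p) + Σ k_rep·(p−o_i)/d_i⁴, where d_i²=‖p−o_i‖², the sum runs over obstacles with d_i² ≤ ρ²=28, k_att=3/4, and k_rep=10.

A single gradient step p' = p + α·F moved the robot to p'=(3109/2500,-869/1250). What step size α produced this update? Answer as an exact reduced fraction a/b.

α = 1/10

F_att = 3/4·(g−p) = 3/4·(-10,4) = (-7.5000,3.0000)
o1: d²=25 ≤ ρ²=28; F_rep = 10·(-4,3)/25² = (-0.0640,0.0480)
o2: d²=58 > ρ²=28 → inactive
o3: d²=34 > ρ²=28 → inactive
F = F_att + ΣF_rep = (-7.5640,3.0480)
Δp = p'−p = (-0.7564,0.3048); α = Δx/Fx = (-1891/2500) / (-1891/250) = 1/10
check: Δy/Fy = (381/1250) / (381/125) = 1/10 ✓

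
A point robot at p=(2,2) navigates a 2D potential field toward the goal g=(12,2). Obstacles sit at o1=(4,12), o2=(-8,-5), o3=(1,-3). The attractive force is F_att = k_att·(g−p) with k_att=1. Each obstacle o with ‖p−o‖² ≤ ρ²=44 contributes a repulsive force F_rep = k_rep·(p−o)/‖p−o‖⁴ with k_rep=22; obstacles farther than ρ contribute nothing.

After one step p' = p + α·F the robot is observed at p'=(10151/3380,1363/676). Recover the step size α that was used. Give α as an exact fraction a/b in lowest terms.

F_att = 1·(g−p) = 1·(10,0) = (10.0000,0.0000)
o1: d²=104 > ρ²=44 → inactive
o2: d²=149 > ρ²=44 → inactive
o3: d²=26 ≤ ρ²=44; F_rep = 22·(1,5)/26² = (0.0325,0.1627)
F = F_att + ΣF_rep = (10.0325,0.1627)
Δp = p'−p = (1.0033,0.0163); α = Δx/Fx = (3391/3380) / (3391/338) = 1/10
check: Δy/Fy = (11/676) / (55/338) = 1/10 ✓

α = 1/10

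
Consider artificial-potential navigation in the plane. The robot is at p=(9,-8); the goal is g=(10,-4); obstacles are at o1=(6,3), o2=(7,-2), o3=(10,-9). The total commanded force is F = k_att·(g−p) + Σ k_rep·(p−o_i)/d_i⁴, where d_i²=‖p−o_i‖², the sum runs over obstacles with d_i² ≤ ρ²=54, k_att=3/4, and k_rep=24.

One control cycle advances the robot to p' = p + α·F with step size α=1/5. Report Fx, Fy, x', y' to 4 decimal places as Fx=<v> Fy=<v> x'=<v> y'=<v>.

Fx=-5.2200 Fy=8.9100 x'=7.9560 y'=-6.2180

F_att = 3/4·(g−p) = 3/4·(1,4) = (0.7500,3.0000)
o1: d²=130 > ρ²=54 → inactive
o2: d²=40 ≤ ρ²=54; F_rep = 24·(2,-6)/40² = (0.0300,-0.0900)
o3: d²=2 ≤ ρ²=54; F_rep = 24·(-1,1)/2² = (-6.0000,6.0000)
F = F_att + ΣF_rep = (-5.2200,8.9100)
p' = p + 1/5·F = (7.9560,-6.2180)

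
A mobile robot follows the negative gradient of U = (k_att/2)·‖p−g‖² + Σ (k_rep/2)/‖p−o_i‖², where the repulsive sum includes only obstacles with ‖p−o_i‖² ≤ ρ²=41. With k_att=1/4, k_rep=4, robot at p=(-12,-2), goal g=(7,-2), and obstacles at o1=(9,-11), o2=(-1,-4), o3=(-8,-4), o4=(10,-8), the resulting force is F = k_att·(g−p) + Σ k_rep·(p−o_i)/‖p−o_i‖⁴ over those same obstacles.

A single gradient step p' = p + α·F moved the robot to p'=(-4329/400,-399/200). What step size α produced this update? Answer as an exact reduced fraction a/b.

α = 1/4

F_att = 1/4·(g−p) = 1/4·(19,0) = (4.7500,0.0000)
o1: d²=522 > ρ²=41 → inactive
o2: d²=125 > ρ²=41 → inactive
o3: d²=20 ≤ ρ²=41; F_rep = 4·(-4,2)/20² = (-0.0400,0.0200)
o4: d²=520 > ρ²=41 → inactive
F = F_att + ΣF_rep = (4.7100,0.0200)
Δp = p'−p = (1.1775,0.0050); α = Δx/Fx = (471/400) / (471/100) = 1/4
check: Δy/Fy = (1/200) / (1/50) = 1/4 ✓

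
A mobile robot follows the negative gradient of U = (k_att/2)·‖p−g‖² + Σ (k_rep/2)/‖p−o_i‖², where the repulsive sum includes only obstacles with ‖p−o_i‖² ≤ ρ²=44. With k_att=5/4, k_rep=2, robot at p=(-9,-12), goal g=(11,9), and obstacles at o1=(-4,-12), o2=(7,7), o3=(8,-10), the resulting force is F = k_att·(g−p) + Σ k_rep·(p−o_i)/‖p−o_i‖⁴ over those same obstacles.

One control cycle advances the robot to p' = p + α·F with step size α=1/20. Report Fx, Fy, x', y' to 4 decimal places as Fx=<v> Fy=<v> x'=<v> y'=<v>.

Fx=24.9840 Fy=26.2500 x'=-7.7508 y'=-10.6875

F_att = 5/4·(g−p) = 5/4·(20,21) = (25.0000,26.2500)
o1: d²=25 ≤ ρ²=44; F_rep = 2·(-5,0)/25² = (-0.0160,0.0000)
o2: d²=617 > ρ²=44 → inactive
o3: d²=293 > ρ²=44 → inactive
F = F_att + ΣF_rep = (24.9840,26.2500)
p' = p + 1/20·F = (-7.7508,-10.6875)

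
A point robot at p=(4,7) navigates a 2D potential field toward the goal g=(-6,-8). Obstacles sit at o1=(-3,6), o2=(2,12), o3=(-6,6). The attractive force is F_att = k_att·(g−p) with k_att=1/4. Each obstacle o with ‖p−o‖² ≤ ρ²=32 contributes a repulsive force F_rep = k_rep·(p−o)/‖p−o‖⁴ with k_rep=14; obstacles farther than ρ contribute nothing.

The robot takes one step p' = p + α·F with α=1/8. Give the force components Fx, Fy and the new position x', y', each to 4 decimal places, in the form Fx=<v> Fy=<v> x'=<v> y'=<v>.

F_att = 1/4·(g−p) = 1/4·(-10,-15) = (-2.5000,-3.7500)
o1: d²=50 > ρ²=32 → inactive
o2: d²=29 ≤ ρ²=32; F_rep = 14·(2,-5)/29² = (0.0333,-0.0832)
o3: d²=101 > ρ²=32 → inactive
F = F_att + ΣF_rep = (-2.4667,-3.8332)
p' = p + 1/8·F = (3.6917,6.5208)

Fx=-2.4667 Fy=-3.8332 x'=3.6917 y'=6.5208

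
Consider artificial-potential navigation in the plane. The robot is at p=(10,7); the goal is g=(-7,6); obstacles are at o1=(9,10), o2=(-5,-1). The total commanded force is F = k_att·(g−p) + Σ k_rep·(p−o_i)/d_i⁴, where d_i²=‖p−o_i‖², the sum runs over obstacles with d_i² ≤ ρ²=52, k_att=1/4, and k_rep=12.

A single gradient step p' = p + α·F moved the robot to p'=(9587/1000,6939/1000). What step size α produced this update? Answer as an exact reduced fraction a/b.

α = 1/10

F_att = 1/4·(g−p) = 1/4·(-17,-1) = (-4.2500,-0.2500)
o1: d²=10 ≤ ρ²=52; F_rep = 12·(1,-3)/10² = (0.1200,-0.3600)
o2: d²=289 > ρ²=52 → inactive
F = F_att + ΣF_rep = (-4.1300,-0.6100)
Δp = p'−p = (-0.4130,-0.0610); α = Δx/Fx = (-413/1000) / (-413/100) = 1/10
check: Δy/Fy = (-61/1000) / (-61/100) = 1/10 ✓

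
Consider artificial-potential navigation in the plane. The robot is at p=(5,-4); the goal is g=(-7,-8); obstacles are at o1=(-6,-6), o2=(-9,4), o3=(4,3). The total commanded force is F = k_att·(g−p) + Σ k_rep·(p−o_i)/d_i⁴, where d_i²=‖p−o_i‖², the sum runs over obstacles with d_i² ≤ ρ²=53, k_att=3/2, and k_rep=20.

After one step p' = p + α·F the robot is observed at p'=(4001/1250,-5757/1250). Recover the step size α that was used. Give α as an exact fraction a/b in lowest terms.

F_att = 3/2·(g−p) = 3/2·(-12,-4) = (-18.0000,-6.0000)
o1: d²=125 > ρ²=53 → inactive
o2: d²=260 > ρ²=53 → inactive
o3: d²=50 ≤ ρ²=53; F_rep = 20·(1,-7)/50² = (0.0080,-0.0560)
F = F_att + ΣF_rep = (-17.9920,-6.0560)
Δp = p'−p = (-1.7992,-0.6056); α = Δx/Fx = (-2249/1250) / (-2249/125) = 1/10
check: Δy/Fy = (-757/1250) / (-757/125) = 1/10 ✓

α = 1/10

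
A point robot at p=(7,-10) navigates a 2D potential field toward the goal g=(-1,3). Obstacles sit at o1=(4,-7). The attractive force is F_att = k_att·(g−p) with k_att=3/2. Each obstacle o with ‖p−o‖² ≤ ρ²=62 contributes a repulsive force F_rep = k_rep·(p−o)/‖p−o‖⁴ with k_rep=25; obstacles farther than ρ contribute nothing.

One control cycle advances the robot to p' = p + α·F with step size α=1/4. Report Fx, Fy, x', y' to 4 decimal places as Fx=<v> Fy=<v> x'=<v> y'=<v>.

F_att = 3/2·(g−p) = 3/2·(-8,13) = (-12.0000,19.5000)
o1: d²=18 ≤ ρ²=62; F_rep = 25·(3,-3)/18² = (0.2315,-0.2315)
F = F_att + ΣF_rep = (-11.7685,19.2685)
p' = p + 1/4·F = (4.0579,-5.1829)

Fx=-11.7685 Fy=19.2685 x'=4.0579 y'=-5.1829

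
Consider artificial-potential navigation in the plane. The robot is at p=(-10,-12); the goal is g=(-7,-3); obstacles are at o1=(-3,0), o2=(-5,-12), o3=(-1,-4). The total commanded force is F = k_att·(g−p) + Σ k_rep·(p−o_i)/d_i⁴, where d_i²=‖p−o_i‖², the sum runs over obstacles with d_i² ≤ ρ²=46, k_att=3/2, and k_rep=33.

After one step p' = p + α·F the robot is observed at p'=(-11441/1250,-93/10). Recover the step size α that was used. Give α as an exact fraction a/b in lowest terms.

α = 1/5

F_att = 3/2·(g−p) = 3/2·(3,9) = (4.5000,13.5000)
o1: d²=193 > ρ²=46 → inactive
o2: d²=25 ≤ ρ²=46; F_rep = 33·(-5,0)/25² = (-0.2640,0.0000)
o3: d²=145 > ρ²=46 → inactive
F = F_att + ΣF_rep = (4.2360,13.5000)
Δp = p'−p = (0.8472,2.7000); α = Δx/Fx = (1059/1250) / (1059/250) = 1/5
check: Δy/Fy = (27/10) / (27/2) = 1/5 ✓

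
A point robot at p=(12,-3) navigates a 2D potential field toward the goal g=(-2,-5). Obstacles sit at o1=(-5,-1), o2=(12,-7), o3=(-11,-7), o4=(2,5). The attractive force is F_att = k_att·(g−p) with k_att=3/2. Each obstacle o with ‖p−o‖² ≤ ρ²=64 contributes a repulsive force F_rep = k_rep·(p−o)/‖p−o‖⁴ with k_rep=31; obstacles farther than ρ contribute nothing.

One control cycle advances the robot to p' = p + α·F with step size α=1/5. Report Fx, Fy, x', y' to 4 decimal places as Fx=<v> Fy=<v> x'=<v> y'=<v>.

F_att = 3/2·(g−p) = 3/2·(-14,-2) = (-21.0000,-3.0000)
o1: d²=293 > ρ²=64 → inactive
o2: d²=16 ≤ ρ²=64; F_rep = 31·(0,4)/16² = (0.0000,0.4844)
o3: d²=545 > ρ²=64 → inactive
o4: d²=164 > ρ²=64 → inactive
F = F_att + ΣF_rep = (-21.0000,-2.5156)
p' = p + 1/5·F = (7.8000,-3.5031)

Fx=-21.0000 Fy=-2.5156 x'=7.8000 y'=-3.5031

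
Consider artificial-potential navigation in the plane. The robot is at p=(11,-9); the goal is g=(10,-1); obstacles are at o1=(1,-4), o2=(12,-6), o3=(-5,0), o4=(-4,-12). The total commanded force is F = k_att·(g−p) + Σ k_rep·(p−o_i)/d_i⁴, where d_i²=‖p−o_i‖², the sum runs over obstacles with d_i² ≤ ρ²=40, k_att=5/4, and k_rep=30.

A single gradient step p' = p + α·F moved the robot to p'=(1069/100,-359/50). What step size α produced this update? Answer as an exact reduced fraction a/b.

α = 1/5

F_att = 5/4·(g−p) = 5/4·(-1,8) = (-1.2500,10.0000)
o1: d²=125 > ρ²=40 → inactive
o2: d²=10 ≤ ρ²=40; F_rep = 30·(-1,-3)/10² = (-0.3000,-0.9000)
o3: d²=337 > ρ²=40 → inactive
o4: d²=234 > ρ²=40 → inactive
F = F_att + ΣF_rep = (-1.5500,9.1000)
Δp = p'−p = (-0.3100,1.8200); α = Δx/Fx = (-31/100) / (-31/20) = 1/5
check: Δy/Fy = (91/50) / (91/10) = 1/5 ✓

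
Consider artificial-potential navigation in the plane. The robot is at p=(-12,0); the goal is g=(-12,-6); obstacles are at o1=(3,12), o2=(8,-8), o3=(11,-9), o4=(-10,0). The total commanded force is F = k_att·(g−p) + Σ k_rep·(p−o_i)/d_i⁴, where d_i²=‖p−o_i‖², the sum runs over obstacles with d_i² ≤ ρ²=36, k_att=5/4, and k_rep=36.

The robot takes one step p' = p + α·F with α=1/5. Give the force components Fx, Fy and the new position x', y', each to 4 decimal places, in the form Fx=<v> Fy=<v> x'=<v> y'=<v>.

Fx=-4.5000 Fy=-7.5000 x'=-12.9000 y'=-1.5000

F_att = 5/4·(g−p) = 5/4·(0,-6) = (0.0000,-7.5000)
o1: d²=369 > ρ²=36 → inactive
o2: d²=464 > ρ²=36 → inactive
o3: d²=610 > ρ²=36 → inactive
o4: d²=4 ≤ ρ²=36; F_rep = 36·(-2,0)/4² = (-4.5000,0.0000)
F = F_att + ΣF_rep = (-4.5000,-7.5000)
p' = p + 1/5·F = (-12.9000,-1.5000)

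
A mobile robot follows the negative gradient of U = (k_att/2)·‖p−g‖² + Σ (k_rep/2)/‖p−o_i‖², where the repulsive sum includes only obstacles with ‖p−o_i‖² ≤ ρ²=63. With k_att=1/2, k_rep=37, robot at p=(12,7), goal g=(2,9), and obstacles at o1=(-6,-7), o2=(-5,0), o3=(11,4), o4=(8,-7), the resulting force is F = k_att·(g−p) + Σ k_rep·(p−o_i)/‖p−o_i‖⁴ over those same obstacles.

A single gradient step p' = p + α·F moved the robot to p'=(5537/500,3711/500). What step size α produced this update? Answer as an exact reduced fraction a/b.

F_att = 1/2·(g−p) = 1/2·(-10,2) = (-5.0000,1.0000)
o1: d²=520 > ρ²=63 → inactive
o2: d²=338 > ρ²=63 → inactive
o3: d²=10 ≤ ρ²=63; F_rep = 37·(1,3)/10² = (0.3700,1.1100)
o4: d²=212 > ρ²=63 → inactive
F = F_att + ΣF_rep = (-4.6300,2.1100)
Δp = p'−p = (-0.9260,0.4220); α = Δx/Fx = (-463/500) / (-463/100) = 1/5
check: Δy/Fy = (211/500) / (211/100) = 1/5 ✓

α = 1/5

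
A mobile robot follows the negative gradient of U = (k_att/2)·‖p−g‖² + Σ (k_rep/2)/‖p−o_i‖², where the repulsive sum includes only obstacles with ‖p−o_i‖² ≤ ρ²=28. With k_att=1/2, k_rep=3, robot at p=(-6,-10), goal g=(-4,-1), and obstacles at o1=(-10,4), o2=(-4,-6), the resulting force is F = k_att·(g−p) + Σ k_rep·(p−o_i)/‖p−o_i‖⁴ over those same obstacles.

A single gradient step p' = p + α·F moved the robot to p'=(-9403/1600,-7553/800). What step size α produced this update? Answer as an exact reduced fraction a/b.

F_att = 1/2·(g−p) = 1/2·(2,9) = (1.0000,4.5000)
o1: d²=212 > ρ²=28 → inactive
o2: d²=20 ≤ ρ²=28; F_rep = 3·(-2,-4)/20² = (-0.0150,-0.0300)
F = F_att + ΣF_rep = (0.9850,4.4700)
Δp = p'−p = (0.1231,0.5587); α = Δx/Fx = (197/1600) / (197/200) = 1/8
check: Δy/Fy = (447/800) / (447/100) = 1/8 ✓

α = 1/8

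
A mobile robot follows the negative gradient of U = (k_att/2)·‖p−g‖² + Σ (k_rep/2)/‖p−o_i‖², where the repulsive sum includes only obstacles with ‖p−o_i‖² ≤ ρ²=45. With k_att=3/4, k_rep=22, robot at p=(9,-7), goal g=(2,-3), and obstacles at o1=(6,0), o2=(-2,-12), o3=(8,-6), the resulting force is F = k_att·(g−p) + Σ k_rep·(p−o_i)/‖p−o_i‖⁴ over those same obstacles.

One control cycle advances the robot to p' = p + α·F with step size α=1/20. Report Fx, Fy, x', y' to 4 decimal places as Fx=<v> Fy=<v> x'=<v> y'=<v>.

F_att = 3/4·(g−p) = 3/4·(-7,4) = (-5.2500,3.0000)
o1: d²=58 > ρ²=45 → inactive
o2: d²=146 > ρ²=45 → inactive
o3: d²=2 ≤ ρ²=45; F_rep = 22·(1,-1)/2² = (5.5000,-5.5000)
F = F_att + ΣF_rep = (0.2500,-2.5000)
p' = p + 1/20·F = (9.0125,-7.1250)

Fx=0.2500 Fy=-2.5000 x'=9.0125 y'=-7.1250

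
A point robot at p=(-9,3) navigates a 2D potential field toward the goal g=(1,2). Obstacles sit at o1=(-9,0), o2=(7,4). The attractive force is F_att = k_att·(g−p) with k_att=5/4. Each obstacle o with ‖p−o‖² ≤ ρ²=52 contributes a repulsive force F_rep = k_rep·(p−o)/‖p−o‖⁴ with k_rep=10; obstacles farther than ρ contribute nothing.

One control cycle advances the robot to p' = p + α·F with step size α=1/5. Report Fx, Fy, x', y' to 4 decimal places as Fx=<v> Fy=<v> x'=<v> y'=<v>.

F_att = 5/4·(g−p) = 5/4·(10,-1) = (12.5000,-1.2500)
o1: d²=9 ≤ ρ²=52; F_rep = 10·(0,3)/9² = (0.0000,0.3704)
o2: d²=257 > ρ²=52 → inactive
F = F_att + ΣF_rep = (12.5000,-0.8796)
p' = p + 1/5·F = (-6.5000,2.8241)

Fx=12.5000 Fy=-0.8796 x'=-6.5000 y'=2.8241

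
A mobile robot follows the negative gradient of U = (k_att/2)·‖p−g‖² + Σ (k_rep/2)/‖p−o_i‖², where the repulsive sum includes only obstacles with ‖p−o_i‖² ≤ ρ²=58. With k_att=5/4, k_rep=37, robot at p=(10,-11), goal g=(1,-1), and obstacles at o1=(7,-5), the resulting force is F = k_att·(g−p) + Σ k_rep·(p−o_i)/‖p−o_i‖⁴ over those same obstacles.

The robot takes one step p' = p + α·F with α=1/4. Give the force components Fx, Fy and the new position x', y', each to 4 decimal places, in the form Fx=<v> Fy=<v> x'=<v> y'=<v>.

F_att = 5/4·(g−p) = 5/4·(-9,10) = (-11.2500,12.5000)
o1: d²=45 ≤ ρ²=58; F_rep = 37·(3,-6)/45² = (0.0548,-0.1096)
F = F_att + ΣF_rep = (-11.1952,12.3904)
p' = p + 1/4·F = (7.2012,-7.9024)

Fx=-11.1952 Fy=12.3904 x'=7.2012 y'=-7.9024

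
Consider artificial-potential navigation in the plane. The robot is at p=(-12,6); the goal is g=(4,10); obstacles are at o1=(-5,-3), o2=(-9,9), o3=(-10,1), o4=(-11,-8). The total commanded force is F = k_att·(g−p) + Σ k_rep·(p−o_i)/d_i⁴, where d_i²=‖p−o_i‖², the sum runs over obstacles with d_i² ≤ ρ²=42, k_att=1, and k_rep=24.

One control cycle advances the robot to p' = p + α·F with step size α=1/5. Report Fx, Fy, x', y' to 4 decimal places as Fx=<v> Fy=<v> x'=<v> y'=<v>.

F_att = 1·(g−p) = 1·(16,4) = (16.0000,4.0000)
o1: d²=130 > ρ²=42 → inactive
o2: d²=18 ≤ ρ²=42; F_rep = 24·(-3,-3)/18² = (-0.2222,-0.2222)
o3: d²=29 ≤ ρ²=42; F_rep = 24·(-2,5)/29² = (-0.0571,0.1427)
o4: d²=197 > ρ²=42 → inactive
F = F_att + ΣF_rep = (15.7207,3.9205)
p' = p + 1/5·F = (-8.8559,6.7841)

Fx=15.7207 Fy=3.9205 x'=-8.8559 y'=6.7841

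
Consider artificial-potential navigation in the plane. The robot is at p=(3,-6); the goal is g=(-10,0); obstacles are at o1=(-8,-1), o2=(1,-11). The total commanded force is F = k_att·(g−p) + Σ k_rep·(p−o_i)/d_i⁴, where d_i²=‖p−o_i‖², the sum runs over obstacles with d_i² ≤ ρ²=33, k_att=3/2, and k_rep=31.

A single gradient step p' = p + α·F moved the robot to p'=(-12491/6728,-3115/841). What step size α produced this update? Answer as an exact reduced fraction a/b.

α = 1/4

F_att = 3/2·(g−p) = 3/2·(-13,6) = (-19.5000,9.0000)
o1: d²=146 > ρ²=33 → inactive
o2: d²=29 ≤ ρ²=33; F_rep = 31·(2,5)/29² = (0.0737,0.1843)
F = F_att + ΣF_rep = (-19.4263,9.1843)
Δp = p'−p = (-4.8566,2.2961); α = Δx/Fx = (-32675/6728) / (-32675/1682) = 1/4
check: Δy/Fy = (1931/841) / (7724/841) = 1/4 ✓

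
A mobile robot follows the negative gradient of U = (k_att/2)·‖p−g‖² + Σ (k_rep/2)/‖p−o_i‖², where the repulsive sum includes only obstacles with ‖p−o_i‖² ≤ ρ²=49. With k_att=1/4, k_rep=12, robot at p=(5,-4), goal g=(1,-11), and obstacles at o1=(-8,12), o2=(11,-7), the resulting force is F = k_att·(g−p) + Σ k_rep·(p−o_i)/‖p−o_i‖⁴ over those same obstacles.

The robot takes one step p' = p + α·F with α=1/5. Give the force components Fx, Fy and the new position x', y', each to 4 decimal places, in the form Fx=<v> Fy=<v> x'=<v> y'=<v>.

Fx=-1.0356 Fy=-1.7322 x'=4.7929 y'=-4.3464

F_att = 1/4·(g−p) = 1/4·(-4,-7) = (-1.0000,-1.7500)
o1: d²=425 > ρ²=49 → inactive
o2: d²=45 ≤ ρ²=49; F_rep = 12·(-6,3)/45² = (-0.0356,0.0178)
F = F_att + ΣF_rep = (-1.0356,-1.7322)
p' = p + 1/5·F = (4.7929,-4.3464)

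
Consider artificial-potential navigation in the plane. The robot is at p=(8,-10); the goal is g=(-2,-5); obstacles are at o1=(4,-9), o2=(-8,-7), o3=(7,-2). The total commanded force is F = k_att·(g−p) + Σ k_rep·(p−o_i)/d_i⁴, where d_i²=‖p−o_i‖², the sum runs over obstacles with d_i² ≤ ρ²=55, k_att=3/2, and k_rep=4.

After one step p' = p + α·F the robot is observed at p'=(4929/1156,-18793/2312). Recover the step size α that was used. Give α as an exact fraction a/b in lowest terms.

F_att = 3/2·(g−p) = 3/2·(-10,5) = (-15.0000,7.5000)
o1: d²=17 ≤ ρ²=55; F_rep = 4·(4,-1)/17² = (0.0554,-0.0138)
o2: d²=265 > ρ²=55 → inactive
o3: d²=65 > ρ²=55 → inactive
F = F_att + ΣF_rep = (-14.9446,7.4862)
Δp = p'−p = (-3.7362,1.8715); α = Δx/Fx = (-4319/1156) / (-4319/289) = 1/4
check: Δy/Fy = (4327/2312) / (4327/578) = 1/4 ✓

α = 1/4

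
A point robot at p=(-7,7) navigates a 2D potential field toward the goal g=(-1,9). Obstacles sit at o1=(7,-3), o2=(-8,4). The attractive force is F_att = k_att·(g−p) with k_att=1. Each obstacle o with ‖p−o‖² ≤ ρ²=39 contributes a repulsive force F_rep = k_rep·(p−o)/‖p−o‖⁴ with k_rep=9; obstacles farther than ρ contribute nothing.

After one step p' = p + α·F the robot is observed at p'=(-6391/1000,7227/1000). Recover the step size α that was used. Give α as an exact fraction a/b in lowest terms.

F_att = 1·(g−p) = 1·(6,2) = (6.0000,2.0000)
o1: d²=296 > ρ²=39 → inactive
o2: d²=10 ≤ ρ²=39; F_rep = 9·(1,3)/10² = (0.0900,0.2700)
F = F_att + ΣF_rep = (6.0900,2.2700)
Δp = p'−p = (0.6090,0.2270); α = Δx/Fx = (609/1000) / (609/100) = 1/10
check: Δy/Fy = (227/1000) / (227/100) = 1/10 ✓

α = 1/10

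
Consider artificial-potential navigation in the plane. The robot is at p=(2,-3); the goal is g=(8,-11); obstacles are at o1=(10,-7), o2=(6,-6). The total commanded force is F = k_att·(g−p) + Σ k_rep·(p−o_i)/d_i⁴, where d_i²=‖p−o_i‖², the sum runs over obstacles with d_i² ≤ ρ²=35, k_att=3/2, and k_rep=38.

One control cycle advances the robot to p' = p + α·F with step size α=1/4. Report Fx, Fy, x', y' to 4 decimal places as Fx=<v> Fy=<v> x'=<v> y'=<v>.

Fx=8.7568 Fy=-11.8176 x'=4.1892 y'=-5.9544

F_att = 3/2·(g−p) = 3/2·(6,-8) = (9.0000,-12.0000)
o1: d²=80 > ρ²=35 → inactive
o2: d²=25 ≤ ρ²=35; F_rep = 38·(-4,3)/25² = (-0.2432,0.1824)
F = F_att + ΣF_rep = (8.7568,-11.8176)
p' = p + 1/4·F = (4.1892,-5.9544)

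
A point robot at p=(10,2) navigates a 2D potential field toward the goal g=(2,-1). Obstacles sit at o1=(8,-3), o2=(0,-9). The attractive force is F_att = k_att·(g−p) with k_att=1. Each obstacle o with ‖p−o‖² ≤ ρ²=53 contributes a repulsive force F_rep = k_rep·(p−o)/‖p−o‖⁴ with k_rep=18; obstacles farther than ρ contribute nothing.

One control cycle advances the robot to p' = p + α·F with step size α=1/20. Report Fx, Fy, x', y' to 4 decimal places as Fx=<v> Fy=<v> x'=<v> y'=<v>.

F_att = 1·(g−p) = 1·(-8,-3) = (-8.0000,-3.0000)
o1: d²=29 ≤ ρ²=53; F_rep = 18·(2,5)/29² = (0.0428,0.1070)
o2: d²=221 > ρ²=53 → inactive
F = F_att + ΣF_rep = (-7.9572,-2.8930)
p' = p + 1/20·F = (9.6021,1.8554)

Fx=-7.9572 Fy=-2.8930 x'=9.6021 y'=1.8554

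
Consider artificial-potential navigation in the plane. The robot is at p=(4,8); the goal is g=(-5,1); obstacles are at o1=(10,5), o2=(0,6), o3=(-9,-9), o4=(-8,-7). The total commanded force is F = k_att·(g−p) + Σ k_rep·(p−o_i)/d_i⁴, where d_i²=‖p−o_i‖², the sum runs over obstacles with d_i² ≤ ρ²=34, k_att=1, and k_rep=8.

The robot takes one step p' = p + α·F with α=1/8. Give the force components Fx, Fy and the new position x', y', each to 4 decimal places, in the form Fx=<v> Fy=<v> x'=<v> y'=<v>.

Fx=-8.9200 Fy=-6.9600 x'=2.8850 y'=7.1300

F_att = 1·(g−p) = 1·(-9,-7) = (-9.0000,-7.0000)
o1: d²=45 > ρ²=34 → inactive
o2: d²=20 ≤ ρ²=34; F_rep = 8·(4,2)/20² = (0.0800,0.0400)
o3: d²=458 > ρ²=34 → inactive
o4: d²=369 > ρ²=34 → inactive
F = F_att + ΣF_rep = (-8.9200,-6.9600)
p' = p + 1/8·F = (2.8850,7.1300)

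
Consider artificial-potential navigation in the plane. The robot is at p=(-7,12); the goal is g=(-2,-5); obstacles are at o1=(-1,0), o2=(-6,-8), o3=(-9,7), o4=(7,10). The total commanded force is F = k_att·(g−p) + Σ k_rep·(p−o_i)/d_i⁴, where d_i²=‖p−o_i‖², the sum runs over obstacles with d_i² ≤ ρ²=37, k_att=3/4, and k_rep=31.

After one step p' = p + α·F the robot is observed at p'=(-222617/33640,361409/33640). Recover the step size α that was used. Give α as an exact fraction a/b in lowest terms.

α = 1/10

F_att = 3/4·(g−p) = 3/4·(5,-17) = (3.7500,-12.7500)
o1: d²=180 > ρ²=37 → inactive
o2: d²=401 > ρ²=37 → inactive
o3: d²=29 ≤ ρ²=37; F_rep = 31·(2,5)/29² = (0.0737,0.1843)
o4: d²=200 > ρ²=37 → inactive
F = F_att + ΣF_rep = (3.8237,-12.5657)
Δp = p'−p = (0.3824,-1.2566); α = Δx/Fx = (12863/33640) / (12863/3364) = 1/10
check: Δy/Fy = (-42271/33640) / (-42271/3364) = 1/10 ✓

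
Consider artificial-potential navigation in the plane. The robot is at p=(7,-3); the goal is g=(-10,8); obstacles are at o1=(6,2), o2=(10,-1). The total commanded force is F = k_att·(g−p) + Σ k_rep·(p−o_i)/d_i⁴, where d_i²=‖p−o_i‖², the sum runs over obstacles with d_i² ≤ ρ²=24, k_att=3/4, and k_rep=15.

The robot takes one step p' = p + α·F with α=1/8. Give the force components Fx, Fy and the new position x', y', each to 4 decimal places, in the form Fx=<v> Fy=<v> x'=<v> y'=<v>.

Fx=-13.0163 Fy=8.0725 x'=5.3730 y'=-1.9909

F_att = 3/4·(g−p) = 3/4·(-17,11) = (-12.7500,8.2500)
o1: d²=26 > ρ²=24 → inactive
o2: d²=13 ≤ ρ²=24; F_rep = 15·(-3,-2)/13² = (-0.2663,-0.1775)
F = F_att + ΣF_rep = (-13.0163,8.0725)
p' = p + 1/8·F = (5.3730,-1.9909)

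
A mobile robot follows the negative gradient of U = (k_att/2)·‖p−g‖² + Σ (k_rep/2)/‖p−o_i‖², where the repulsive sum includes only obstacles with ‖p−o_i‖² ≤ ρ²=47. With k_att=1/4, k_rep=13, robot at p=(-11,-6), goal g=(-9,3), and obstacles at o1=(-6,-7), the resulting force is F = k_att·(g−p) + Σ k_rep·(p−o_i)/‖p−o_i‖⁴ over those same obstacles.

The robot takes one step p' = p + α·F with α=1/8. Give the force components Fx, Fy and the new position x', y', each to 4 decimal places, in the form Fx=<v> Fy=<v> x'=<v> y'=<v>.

Fx=0.4038 Fy=2.2692 x'=-10.9495 y'=-5.7163

F_att = 1/4·(g−p) = 1/4·(2,9) = (0.5000,2.2500)
o1: d²=26 ≤ ρ²=47; F_rep = 13·(-5,1)/26² = (-0.0962,0.0192)
F = F_att + ΣF_rep = (0.4038,2.2692)
p' = p + 1/8·F = (-10.9495,-5.7163)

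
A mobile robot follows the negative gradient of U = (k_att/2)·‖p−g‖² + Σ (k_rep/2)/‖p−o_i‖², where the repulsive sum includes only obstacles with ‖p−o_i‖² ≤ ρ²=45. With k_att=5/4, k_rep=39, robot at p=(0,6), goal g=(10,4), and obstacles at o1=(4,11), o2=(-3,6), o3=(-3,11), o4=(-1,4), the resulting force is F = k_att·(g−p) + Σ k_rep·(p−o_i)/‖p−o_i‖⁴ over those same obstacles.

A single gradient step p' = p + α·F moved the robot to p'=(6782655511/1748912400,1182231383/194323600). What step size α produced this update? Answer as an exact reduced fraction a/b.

F_att = 5/4·(g−p) = 5/4·(10,-2) = (12.5000,-2.5000)
o1: d²=41 ≤ ρ²=45; F_rep = 39·(-4,-5)/41² = (-0.0928,-0.1160)
o2: d²=9 ≤ ρ²=45; F_rep = 39·(3,0)/9² = (1.4444,0.0000)
o3: d²=34 ≤ ρ²=45; F_rep = 39·(3,-5)/34² = (0.1012,-0.1687)
o4: d²=5 ≤ ρ²=45; F_rep = 39·(1,2)/5² = (1.5600,3.1200)
F = F_att + ΣF_rep = (15.5129,0.3353)
Δp = p'−p = (3.8782,0.0838); α = Δx/Fx = (6782655511/1748912400) / (6782655511/437228100) = 1/4
check: Δy/Fy = (16289783/194323600) / (16289783/48580900) = 1/4 ✓

α = 1/4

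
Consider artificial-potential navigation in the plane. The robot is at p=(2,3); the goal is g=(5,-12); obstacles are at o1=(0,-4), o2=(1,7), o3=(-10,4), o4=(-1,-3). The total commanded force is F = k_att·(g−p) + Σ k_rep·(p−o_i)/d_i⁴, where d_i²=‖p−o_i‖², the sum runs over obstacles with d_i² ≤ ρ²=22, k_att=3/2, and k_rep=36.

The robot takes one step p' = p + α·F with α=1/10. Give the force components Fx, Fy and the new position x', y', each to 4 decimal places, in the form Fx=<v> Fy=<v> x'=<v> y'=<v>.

Fx=4.6246 Fy=-22.9983 x'=2.4625 y'=0.7002

F_att = 3/2·(g−p) = 3/2·(3,-15) = (4.5000,-22.5000)
o1: d²=53 > ρ²=22 → inactive
o2: d²=17 ≤ ρ²=22; F_rep = 36·(1,-4)/17² = (0.1246,-0.4983)
o3: d²=145 > ρ²=22 → inactive
o4: d²=45 > ρ²=22 → inactive
F = F_att + ΣF_rep = (4.6246,-22.9983)
p' = p + 1/10·F = (2.4625,0.7002)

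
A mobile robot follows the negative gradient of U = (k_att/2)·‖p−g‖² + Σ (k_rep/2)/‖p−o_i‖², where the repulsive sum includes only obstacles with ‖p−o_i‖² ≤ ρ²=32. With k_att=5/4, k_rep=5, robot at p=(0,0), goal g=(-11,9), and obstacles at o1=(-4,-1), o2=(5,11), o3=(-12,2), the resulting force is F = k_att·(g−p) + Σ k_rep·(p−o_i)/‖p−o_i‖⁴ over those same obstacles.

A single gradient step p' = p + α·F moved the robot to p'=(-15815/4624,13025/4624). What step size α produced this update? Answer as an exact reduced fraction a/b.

α = 1/4

F_att = 5/4·(g−p) = 5/4·(-11,9) = (-13.7500,11.2500)
o1: d²=17 ≤ ρ²=32; F_rep = 5·(4,1)/17² = (0.0692,0.0173)
o2: d²=146 > ρ²=32 → inactive
o3: d²=148 > ρ²=32 → inactive
F = F_att + ΣF_rep = (-13.6808,11.2673)
Δp = p'−p = (-3.4202,2.8168); α = Δx/Fx = (-15815/4624) / (-15815/1156) = 1/4
check: Δy/Fy = (13025/4624) / (13025/1156) = 1/4 ✓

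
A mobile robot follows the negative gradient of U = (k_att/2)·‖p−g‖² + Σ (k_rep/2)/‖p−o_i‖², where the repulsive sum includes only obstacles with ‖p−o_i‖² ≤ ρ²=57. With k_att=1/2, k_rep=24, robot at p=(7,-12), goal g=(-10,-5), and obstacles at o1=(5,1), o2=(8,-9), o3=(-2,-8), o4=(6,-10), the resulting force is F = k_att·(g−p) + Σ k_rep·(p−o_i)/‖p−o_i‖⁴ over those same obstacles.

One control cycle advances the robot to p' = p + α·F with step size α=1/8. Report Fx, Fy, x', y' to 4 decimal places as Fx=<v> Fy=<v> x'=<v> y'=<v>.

F_att = 1/2·(g−p) = 1/2·(-17,7) = (-8.5000,3.5000)
o1: d²=173 > ρ²=57 → inactive
o2: d²=10 ≤ ρ²=57; F_rep = 24·(-1,-3)/10² = (-0.2400,-0.7200)
o3: d²=97 > ρ²=57 → inactive
o4: d²=5 ≤ ρ²=57; F_rep = 24·(1,-2)/5² = (0.9600,-1.9200)
F = F_att + ΣF_rep = (-7.7800,0.8600)
p' = p + 1/8·F = (6.0275,-11.8925)

Fx=-7.7800 Fy=0.8600 x'=6.0275 y'=-11.8925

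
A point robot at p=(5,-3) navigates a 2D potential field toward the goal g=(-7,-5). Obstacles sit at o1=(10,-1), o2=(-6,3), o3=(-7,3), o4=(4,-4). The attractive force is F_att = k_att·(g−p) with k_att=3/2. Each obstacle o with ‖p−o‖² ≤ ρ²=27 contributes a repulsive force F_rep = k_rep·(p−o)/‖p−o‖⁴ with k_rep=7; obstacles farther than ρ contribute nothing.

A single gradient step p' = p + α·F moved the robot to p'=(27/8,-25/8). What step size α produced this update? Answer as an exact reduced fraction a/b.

F_att = 3/2·(g−p) = 3/2·(-12,-2) = (-18.0000,-3.0000)
o1: d²=29 > ρ²=27 → inactive
o2: d²=157 > ρ²=27 → inactive
o3: d²=180 > ρ²=27 → inactive
o4: d²=2 ≤ ρ²=27; F_rep = 7·(1,1)/2² = (1.7500,1.7500)
F = F_att + ΣF_rep = (-16.2500,-1.2500)
Δp = p'−p = (-1.6250,-0.1250); α = Δx/Fx = (-13/8) / (-65/4) = 1/10
check: Δy/Fy = (-1/8) / (-5/4) = 1/10 ✓

α = 1/10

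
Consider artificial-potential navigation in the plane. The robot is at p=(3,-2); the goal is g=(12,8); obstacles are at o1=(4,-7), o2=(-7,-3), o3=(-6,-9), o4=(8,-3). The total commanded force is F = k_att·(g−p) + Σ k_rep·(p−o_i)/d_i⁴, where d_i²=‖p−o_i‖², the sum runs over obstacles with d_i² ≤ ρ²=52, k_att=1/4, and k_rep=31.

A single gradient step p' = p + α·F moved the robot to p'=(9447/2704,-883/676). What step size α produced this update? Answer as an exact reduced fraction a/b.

α = 1/4

F_att = 1/4·(g−p) = 1/4·(9,10) = (2.2500,2.5000)
o1: d²=26 ≤ ρ²=52; F_rep = 31·(-1,5)/26² = (-0.0459,0.2293)
o2: d²=101 > ρ²=52 → inactive
o3: d²=130 > ρ²=52 → inactive
o4: d²=26 ≤ ρ²=52; F_rep = 31·(-5,1)/26² = (-0.2293,0.0459)
F = F_att + ΣF_rep = (1.9749,2.7751)
Δp = p'−p = (0.4937,0.6938); α = Δx/Fx = (1335/2704) / (1335/676) = 1/4
check: Δy/Fy = (469/676) / (469/169) = 1/4 ✓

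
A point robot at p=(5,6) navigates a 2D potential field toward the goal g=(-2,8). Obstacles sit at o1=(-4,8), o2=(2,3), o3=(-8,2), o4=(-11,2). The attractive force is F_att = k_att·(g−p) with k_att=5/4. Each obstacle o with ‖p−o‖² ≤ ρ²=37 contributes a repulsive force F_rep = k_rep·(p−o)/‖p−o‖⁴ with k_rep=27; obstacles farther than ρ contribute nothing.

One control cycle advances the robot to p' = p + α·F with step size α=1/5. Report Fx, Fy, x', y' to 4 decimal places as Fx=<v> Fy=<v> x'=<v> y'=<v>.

F_att = 5/4·(g−p) = 5/4·(-7,2) = (-8.7500,2.5000)
o1: d²=85 > ρ²=37 → inactive
o2: d²=18 ≤ ρ²=37; F_rep = 27·(3,3)/18² = (0.2500,0.2500)
o3: d²=185 > ρ²=37 → inactive
o4: d²=272 > ρ²=37 → inactive
F = F_att + ΣF_rep = (-8.5000,2.7500)
p' = p + 1/5·F = (3.3000,6.5500)

Fx=-8.5000 Fy=2.7500 x'=3.3000 y'=6.5500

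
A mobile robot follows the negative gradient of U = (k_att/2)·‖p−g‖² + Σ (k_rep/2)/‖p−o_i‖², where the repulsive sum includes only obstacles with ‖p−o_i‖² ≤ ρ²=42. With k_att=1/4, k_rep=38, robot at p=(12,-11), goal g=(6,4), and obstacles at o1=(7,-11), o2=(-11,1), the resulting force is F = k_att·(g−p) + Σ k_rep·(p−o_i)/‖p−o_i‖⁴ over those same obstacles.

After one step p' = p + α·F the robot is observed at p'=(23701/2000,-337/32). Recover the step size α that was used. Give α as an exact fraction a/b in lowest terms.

F_att = 1/4·(g−p) = 1/4·(-6,15) = (-1.5000,3.7500)
o1: d²=25 ≤ ρ²=42; F_rep = 38·(5,0)/25² = (0.3040,0.0000)
o2: d²=673 > ρ²=42 → inactive
F = F_att + ΣF_rep = (-1.1960,3.7500)
Δp = p'−p = (-0.1495,0.4688); α = Δx/Fx = (-299/2000) / (-299/250) = 1/8
check: Δy/Fy = (15/32) / (15/4) = 1/8 ✓

α = 1/8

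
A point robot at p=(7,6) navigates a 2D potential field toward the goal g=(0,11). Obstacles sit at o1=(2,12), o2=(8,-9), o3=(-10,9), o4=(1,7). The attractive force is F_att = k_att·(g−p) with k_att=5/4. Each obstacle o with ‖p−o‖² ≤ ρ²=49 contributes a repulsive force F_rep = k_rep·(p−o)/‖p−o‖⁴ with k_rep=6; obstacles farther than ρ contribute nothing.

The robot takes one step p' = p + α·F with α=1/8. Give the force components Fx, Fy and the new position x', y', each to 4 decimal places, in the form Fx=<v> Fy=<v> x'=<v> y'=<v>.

Fx=-8.7237 Fy=6.2456 x'=5.9095 y'=6.7807

F_att = 5/4·(g−p) = 5/4·(-7,5) = (-8.7500,6.2500)
o1: d²=61 > ρ²=49 → inactive
o2: d²=226 > ρ²=49 → inactive
o3: d²=298 > ρ²=49 → inactive
o4: d²=37 ≤ ρ²=49; F_rep = 6·(6,-1)/37² = (0.0263,-0.0044)
F = F_att + ΣF_rep = (-8.7237,6.2456)
p' = p + 1/8·F = (5.9095,6.7807)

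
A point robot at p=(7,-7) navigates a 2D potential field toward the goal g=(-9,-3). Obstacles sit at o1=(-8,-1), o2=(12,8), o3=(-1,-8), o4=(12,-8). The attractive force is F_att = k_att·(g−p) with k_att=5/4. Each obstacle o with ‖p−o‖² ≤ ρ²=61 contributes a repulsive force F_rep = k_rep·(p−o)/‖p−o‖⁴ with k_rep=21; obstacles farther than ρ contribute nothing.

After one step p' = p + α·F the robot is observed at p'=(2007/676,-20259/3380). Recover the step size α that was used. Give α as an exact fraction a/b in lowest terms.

α = 1/5

F_att = 5/4·(g−p) = 5/4·(-16,4) = (-20.0000,5.0000)
o1: d²=261 > ρ²=61 → inactive
o2: d²=250 > ρ²=61 → inactive
o3: d²=65 > ρ²=61 → inactive
o4: d²=26 ≤ ρ²=61; F_rep = 21·(-5,1)/26² = (-0.1553,0.0311)
F = F_att + ΣF_rep = (-20.1553,5.0311)
Δp = p'−p = (-4.0311,1.0062); α = Δx/Fx = (-2725/676) / (-13625/676) = 1/5
check: Δy/Fy = (3401/3380) / (3401/676) = 1/5 ✓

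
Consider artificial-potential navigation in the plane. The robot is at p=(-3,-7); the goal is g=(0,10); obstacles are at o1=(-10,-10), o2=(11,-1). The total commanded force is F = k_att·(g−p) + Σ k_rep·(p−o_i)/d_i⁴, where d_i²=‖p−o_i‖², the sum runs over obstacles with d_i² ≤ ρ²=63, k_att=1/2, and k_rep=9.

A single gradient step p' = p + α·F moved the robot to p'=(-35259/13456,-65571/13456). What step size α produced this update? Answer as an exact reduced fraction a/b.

α = 1/4

F_att = 1/2·(g−p) = 1/2·(3,17) = (1.5000,8.5000)
o1: d²=58 ≤ ρ²=63; F_rep = 9·(7,3)/58² = (0.0187,0.0080)
o2: d²=232 > ρ²=63 → inactive
F = F_att + ΣF_rep = (1.5187,8.5080)
Δp = p'−p = (0.3797,2.1270); α = Δx/Fx = (5109/13456) / (5109/3364) = 1/4
check: Δy/Fy = (28621/13456) / (28621/3364) = 1/4 ✓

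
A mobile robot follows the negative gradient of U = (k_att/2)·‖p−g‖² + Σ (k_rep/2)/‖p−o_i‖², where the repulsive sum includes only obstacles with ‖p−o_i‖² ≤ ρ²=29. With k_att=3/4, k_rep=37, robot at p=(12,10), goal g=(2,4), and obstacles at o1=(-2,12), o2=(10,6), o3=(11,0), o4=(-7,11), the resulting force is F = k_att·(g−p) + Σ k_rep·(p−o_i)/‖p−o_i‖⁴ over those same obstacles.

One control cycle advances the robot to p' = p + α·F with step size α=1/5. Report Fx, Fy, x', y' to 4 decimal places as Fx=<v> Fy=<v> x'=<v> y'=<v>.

F_att = 3/4·(g−p) = 3/4·(-10,-6) = (-7.5000,-4.5000)
o1: d²=200 > ρ²=29 → inactive
o2: d²=20 ≤ ρ²=29; F_rep = 37·(2,4)/20² = (0.1850,0.3700)
o3: d²=101 > ρ²=29 → inactive
o4: d²=362 > ρ²=29 → inactive
F = F_att + ΣF_rep = (-7.3150,-4.1300)
p' = p + 1/5·F = (10.5370,9.1740)

Fx=-7.3150 Fy=-4.1300 x'=10.5370 y'=9.1740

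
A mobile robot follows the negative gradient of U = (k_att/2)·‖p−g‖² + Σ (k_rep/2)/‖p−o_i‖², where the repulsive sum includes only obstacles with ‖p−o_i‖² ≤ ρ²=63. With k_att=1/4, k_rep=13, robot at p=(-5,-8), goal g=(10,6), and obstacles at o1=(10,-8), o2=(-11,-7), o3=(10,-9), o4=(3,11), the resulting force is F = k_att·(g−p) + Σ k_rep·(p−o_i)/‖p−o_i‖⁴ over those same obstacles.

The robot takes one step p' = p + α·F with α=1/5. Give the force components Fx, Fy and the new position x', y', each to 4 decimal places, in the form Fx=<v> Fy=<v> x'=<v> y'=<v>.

Fx=3.8070 Fy=3.4905 x'=-4.2386 y'=-7.3019

F_att = 1/4·(g−p) = 1/4·(15,14) = (3.7500,3.5000)
o1: d²=225 > ρ²=63 → inactive
o2: d²=37 ≤ ρ²=63; F_rep = 13·(6,-1)/37² = (0.0570,-0.0095)
o3: d²=226 > ρ²=63 → inactive
o4: d²=425 > ρ²=63 → inactive
F = F_att + ΣF_rep = (3.8070,3.4905)
p' = p + 1/5·F = (-4.2386,-7.3019)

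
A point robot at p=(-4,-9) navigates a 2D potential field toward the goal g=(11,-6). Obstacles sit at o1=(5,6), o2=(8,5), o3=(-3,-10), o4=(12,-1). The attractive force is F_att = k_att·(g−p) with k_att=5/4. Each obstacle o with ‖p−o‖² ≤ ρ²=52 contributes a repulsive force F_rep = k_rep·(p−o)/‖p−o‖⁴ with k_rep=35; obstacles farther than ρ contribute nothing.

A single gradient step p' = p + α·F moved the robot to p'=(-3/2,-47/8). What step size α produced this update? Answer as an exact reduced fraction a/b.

F_att = 5/4·(g−p) = 5/4·(15,3) = (18.7500,3.7500)
o1: d²=306 > ρ²=52 → inactive
o2: d²=340 > ρ²=52 → inactive
o3: d²=2 ≤ ρ²=52; F_rep = 35·(-1,1)/2² = (-8.7500,8.7500)
o4: d²=320 > ρ²=52 → inactive
F = F_att + ΣF_rep = (10.0000,12.5000)
Δp = p'−p = (2.5000,3.1250); α = Δx/Fx = (5/2) / (10) = 1/4
check: Δy/Fy = (25/8) / (25/2) = 1/4 ✓

α = 1/4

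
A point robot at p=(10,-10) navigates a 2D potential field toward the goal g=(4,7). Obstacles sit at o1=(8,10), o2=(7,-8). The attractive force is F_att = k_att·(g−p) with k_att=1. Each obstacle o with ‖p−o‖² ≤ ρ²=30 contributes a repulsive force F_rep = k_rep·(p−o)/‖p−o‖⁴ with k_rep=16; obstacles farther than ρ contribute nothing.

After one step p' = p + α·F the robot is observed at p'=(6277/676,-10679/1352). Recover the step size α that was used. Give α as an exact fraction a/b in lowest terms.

α = 1/8

F_att = 1·(g−p) = 1·(-6,17) = (-6.0000,17.0000)
o1: d²=404 > ρ²=30 → inactive
o2: d²=13 ≤ ρ²=30; F_rep = 16·(3,-2)/13² = (0.2840,-0.1893)
F = F_att + ΣF_rep = (-5.7160,16.8107)
Δp = p'−p = (-0.7145,2.1013); α = Δx/Fx = (-483/676) / (-966/169) = 1/8
check: Δy/Fy = (2841/1352) / (2841/169) = 1/8 ✓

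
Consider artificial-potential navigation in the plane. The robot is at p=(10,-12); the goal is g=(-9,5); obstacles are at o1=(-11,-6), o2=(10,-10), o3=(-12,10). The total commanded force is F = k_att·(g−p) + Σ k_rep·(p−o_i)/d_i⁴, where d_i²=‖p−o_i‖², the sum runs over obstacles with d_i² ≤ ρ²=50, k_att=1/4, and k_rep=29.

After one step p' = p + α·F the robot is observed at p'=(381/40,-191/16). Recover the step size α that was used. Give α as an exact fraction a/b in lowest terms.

F_att = 1/4·(g−p) = 1/4·(-19,17) = (-4.7500,4.2500)
o1: d²=477 > ρ²=50 → inactive
o2: d²=4 ≤ ρ²=50; F_rep = 29·(0,-2)/4² = (0.0000,-3.6250)
o3: d²=968 > ρ²=50 → inactive
F = F_att + ΣF_rep = (-4.7500,0.6250)
Δp = p'−p = (-0.4750,0.0625); α = Δx/Fx = (-19/40) / (-19/4) = 1/10
check: Δy/Fy = (1/16) / (5/8) = 1/10 ✓

α = 1/10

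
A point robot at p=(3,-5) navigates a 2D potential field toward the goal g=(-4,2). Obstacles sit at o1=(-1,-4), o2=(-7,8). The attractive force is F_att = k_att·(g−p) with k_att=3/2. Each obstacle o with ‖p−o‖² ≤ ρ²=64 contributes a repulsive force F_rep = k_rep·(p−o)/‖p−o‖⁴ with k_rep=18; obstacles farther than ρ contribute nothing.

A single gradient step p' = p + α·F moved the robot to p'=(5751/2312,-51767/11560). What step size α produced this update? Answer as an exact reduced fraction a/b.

F_att = 3/2·(g−p) = 3/2·(-7,7) = (-10.5000,10.5000)
o1: d²=17 ≤ ρ²=64; F_rep = 18·(4,-1)/17² = (0.2491,-0.0623)
o2: d²=269 > ρ²=64 → inactive
F = F_att + ΣF_rep = (-10.2509,10.4377)
Δp = p'−p = (-0.5125,0.5219); α = Δx/Fx = (-1185/2312) / (-5925/578) = 1/20
check: Δy/Fy = (6033/11560) / (6033/578) = 1/20 ✓

α = 1/20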